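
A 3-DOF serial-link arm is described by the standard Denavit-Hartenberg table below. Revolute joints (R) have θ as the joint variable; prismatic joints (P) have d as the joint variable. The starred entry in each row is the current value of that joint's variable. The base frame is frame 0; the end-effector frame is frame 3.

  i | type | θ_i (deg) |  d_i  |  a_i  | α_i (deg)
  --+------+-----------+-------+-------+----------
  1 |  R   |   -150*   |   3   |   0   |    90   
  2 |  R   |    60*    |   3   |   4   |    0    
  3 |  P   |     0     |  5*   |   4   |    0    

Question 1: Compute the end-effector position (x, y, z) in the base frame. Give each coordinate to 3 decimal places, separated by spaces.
-7.464 4.928 9.928

after link 1: o_1 = (0.0000, 0.0000, 3.0000)
after link 2: o_2 = (-3.2321, 1.5981, 6.4641)
after link 3: o_3 = (-7.4641, 4.9282, 9.9282)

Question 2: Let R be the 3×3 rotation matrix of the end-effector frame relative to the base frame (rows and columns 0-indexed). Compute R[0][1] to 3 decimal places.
0.750

End-effector y-axis (col 1 of R) = (0.7500,0.4330,0.5000)
R[0][1] = 0.7500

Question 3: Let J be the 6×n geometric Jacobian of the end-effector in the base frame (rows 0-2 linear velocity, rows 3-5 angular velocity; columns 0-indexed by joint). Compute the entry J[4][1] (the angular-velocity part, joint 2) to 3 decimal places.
0.866

axis z_1 = (-0.5000,0.8660,0.0000); lever o_n−o_1 = (-7.4641,4.9282,6.9282)
cross product → J_v[:, 1] = (6.0000,3.4641,4.0000)
J_ω[:, 1] = z_1
entry J[4][1] = 0.8660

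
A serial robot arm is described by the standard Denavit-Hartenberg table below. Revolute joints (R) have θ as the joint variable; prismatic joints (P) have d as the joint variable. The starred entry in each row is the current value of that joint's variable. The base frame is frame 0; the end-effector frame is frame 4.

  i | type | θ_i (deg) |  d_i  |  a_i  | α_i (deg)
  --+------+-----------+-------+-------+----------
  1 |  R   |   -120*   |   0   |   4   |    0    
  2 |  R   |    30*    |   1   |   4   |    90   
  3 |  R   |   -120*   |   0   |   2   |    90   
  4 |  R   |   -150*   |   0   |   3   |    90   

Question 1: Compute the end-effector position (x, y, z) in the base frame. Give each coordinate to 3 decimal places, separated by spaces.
-0.500 -7.763 1.518

after link 1: o_1 = (-2.0000, -3.4641, 0.0000)
after link 2: o_2 = (-2.0000, -7.4641, 1.0000)
after link 3: o_3 = (-2.0000, -6.4641, -0.7321)
after link 4: o_4 = (-0.5000, -7.7631, 1.5179)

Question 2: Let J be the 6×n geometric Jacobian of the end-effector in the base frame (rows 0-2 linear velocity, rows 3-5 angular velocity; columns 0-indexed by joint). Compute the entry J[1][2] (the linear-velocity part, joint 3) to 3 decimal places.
0.518

axis z_2 = (-1.0000,-0.0000,0.0000); lever o_n−o_2 = (1.5000,-0.2990,0.5179)
cross product → J_v[:, 2] = (-0.0000,0.5179,0.2990)
J_ω[:, 2] = z_2
entry J[1][2] = 0.5179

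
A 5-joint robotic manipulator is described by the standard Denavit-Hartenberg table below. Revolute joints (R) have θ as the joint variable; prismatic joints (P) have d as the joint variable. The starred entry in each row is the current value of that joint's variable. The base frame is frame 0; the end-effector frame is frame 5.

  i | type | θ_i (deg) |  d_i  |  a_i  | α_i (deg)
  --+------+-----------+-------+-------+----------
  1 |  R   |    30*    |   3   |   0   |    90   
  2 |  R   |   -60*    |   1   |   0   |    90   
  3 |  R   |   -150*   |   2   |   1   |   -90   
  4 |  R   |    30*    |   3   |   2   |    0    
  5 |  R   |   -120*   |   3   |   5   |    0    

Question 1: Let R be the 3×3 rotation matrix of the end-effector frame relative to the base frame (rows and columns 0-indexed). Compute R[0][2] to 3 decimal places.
-0.217

End-effector z-axis (col 2 of R) = (-0.2165,0.8750,-0.4330)
R[0][2] = -0.2165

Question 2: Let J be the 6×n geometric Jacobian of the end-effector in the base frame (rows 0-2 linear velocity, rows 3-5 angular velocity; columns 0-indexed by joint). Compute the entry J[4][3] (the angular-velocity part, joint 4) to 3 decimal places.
0.875

axis z_3 = (-0.2165,0.8750,-0.4330); lever o_n−o_3 = (-5.3816,3.8929,-3.2990)
cross product → J_v[:, 3] = (-1.2010,1.6160,3.8660)
J_ω[:, 3] = z_3
entry J[4][3] = 0.8750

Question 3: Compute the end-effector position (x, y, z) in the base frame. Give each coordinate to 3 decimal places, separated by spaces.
after link 1: o_1 = (0.0000, 0.0000, 3.0000)
after link 2: o_2 = (0.5000, -0.8660, 3.0000)
after link 3: o_3 = (-1.6250, -1.5155, 2.7500)
after link 4: o_4 = (-2.6071, 1.9175, 3.2500)
after link 5: o_5 = (-7.0066, 2.3774, -0.5490)

-7.007 2.377 -0.549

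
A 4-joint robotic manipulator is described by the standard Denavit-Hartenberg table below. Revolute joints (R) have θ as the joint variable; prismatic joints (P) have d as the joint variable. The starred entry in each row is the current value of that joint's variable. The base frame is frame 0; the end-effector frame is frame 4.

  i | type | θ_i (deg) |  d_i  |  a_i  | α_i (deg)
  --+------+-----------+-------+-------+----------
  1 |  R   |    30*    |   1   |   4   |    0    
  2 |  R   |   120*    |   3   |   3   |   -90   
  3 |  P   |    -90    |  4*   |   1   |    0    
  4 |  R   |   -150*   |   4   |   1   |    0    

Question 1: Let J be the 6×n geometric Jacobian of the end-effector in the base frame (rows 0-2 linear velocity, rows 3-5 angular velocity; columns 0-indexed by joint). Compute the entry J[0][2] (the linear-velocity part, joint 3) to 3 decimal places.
prismatic axis z_2 = (-0.5000,-0.8660,0.0000)
J_v[:, 2] = z_2; J_ω[:, 2] = (0,0,0)
entry J[0][2] = -0.5000

-0.500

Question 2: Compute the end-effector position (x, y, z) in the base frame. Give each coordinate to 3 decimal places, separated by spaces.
-2.701 -3.678 4.134

after link 1: o_1 = (3.4641, 2.0000, 1.0000)
after link 2: o_2 = (0.8660, 3.5000, 4.0000)
after link 3: o_3 = (-1.1340, 0.0359, 5.0000)
after link 4: o_4 = (-2.7010, -3.6782, 4.1340)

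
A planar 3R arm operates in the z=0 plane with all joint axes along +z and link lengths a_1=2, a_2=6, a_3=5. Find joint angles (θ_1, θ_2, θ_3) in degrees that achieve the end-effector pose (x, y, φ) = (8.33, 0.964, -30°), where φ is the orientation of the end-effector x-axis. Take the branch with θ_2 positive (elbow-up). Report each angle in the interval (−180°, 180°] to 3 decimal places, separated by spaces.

-60.005 120.005 -90.000

wrist centre = target − a_3·(cos φ, sin φ) = (3.9999, 3.4640)
cos θ_2 = (27.9983−2²−6²)/(2·2·6) = -0.5001; θ_2 = 120.0047° (elbow-up)
β = atan2(3.4640,3.9999) = 40.8935°; ψ = atan2(5.1959,-1.0004) = 100.8985°
θ_1 = β − ψ = -60.0050°
θ_3 = φ − θ_1 − θ_2 = -89.9997° (wrapped to (-180°,180°])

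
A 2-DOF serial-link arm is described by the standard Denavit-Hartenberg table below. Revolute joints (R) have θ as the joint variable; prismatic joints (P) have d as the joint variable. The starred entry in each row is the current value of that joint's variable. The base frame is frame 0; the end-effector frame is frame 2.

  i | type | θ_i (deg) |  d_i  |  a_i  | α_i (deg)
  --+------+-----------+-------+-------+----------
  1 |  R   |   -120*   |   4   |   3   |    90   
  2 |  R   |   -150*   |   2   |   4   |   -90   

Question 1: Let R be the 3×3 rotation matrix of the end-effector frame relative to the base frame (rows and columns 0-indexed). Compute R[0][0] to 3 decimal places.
0.433

End-effector x-axis (col 0 of R) = (0.4330,0.7500,-0.5000)
R[0][0] = 0.4330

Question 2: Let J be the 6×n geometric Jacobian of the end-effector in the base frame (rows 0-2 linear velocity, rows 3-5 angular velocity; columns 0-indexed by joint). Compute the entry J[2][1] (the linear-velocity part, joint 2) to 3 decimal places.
-3.464

axis z_1 = (-0.8660,0.5000,0.0000); lever o_n−o_1 = (-0.0000,4.0000,-2.0000)
cross product → J_v[:, 1] = (-1.0000,-1.7321,-3.4641)
J_ω[:, 1] = z_1
entry J[2][1] = -3.4641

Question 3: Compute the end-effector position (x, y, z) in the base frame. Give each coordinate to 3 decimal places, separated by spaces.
-1.500 1.402 2.000

after link 1: o_1 = (-1.5000, -2.5981, 4.0000)
after link 2: o_2 = (-1.5000, 1.4019, 2.0000)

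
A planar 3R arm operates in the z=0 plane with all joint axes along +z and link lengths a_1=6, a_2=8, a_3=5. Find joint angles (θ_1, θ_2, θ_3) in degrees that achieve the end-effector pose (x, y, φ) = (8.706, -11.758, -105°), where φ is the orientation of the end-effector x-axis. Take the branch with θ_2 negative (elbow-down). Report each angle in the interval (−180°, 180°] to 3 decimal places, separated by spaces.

-0.002 -59.997 -45.001

wrist centre = target − a_3·(cos φ, sin φ) = (10.0001, -6.9284)
cos θ_2 = (148.0042−6²−8²)/(2·6·8) = 0.5000; θ_2 = -59.9971° (elbow-down)
β = atan2(-6.9284,10.0001) = -34.7154°; ψ = atan2(-6.9280,10.0004) = -34.7133°
θ_1 = β − ψ = -0.0021°
θ_3 = φ − θ_1 − θ_2 = -45.0008° (wrapped to (-180°,180°])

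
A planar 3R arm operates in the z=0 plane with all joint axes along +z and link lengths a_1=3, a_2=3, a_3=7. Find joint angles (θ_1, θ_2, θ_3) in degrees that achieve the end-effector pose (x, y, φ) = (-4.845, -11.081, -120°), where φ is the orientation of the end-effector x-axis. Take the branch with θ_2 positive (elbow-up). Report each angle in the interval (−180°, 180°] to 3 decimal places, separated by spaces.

-135.007 60.009 -45.002

wrist centre = target − a_3·(cos φ, sin φ) = (-1.3450, -5.0188)
cos θ_2 = (26.9976−3²−3²)/(2·3·3) = 0.4999; θ_2 = 60.0088° (elbow-up)
β = atan2(-5.0188,-1.3450) = -105.0022°; ψ = atan2(2.5983,4.4996) = 30.0044°
θ_1 = β − ψ = -135.0067°
θ_3 = φ − θ_1 − θ_2 = -45.0022° (wrapped to (-180°,180°])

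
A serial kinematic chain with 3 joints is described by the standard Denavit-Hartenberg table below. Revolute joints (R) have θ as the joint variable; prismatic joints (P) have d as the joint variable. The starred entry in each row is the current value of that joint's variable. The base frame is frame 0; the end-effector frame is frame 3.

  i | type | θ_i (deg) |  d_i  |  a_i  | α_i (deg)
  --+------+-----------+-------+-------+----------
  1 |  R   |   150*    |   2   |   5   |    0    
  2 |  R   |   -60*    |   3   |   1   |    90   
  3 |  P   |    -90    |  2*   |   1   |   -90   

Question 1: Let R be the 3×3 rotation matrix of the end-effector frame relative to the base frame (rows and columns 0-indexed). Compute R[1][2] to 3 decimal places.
End-effector z-axis (col 2 of R) = (-0.0000,1.0000,0.0000)
R[1][2] = 1.0000

1.000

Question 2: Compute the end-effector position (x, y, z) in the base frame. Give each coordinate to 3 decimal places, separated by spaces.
after link 1: o_1 = (-4.3301, 2.5000, 2.0000)
after link 2: o_2 = (-4.3301, 3.5000, 5.0000)
after link 3: o_3 = (-2.3301, 3.5000, 4.0000)

-2.330 3.500 4.000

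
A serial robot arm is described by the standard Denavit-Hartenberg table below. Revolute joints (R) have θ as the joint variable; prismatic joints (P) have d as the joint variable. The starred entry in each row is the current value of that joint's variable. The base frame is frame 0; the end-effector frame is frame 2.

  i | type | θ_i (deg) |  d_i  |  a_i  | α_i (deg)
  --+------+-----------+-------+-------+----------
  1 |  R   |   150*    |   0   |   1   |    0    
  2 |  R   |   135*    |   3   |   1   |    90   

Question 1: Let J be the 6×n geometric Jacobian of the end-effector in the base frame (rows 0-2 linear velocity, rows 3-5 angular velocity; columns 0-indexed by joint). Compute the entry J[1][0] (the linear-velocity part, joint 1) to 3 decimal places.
axis z_0 = ẑ; lever o_n−o_0 = (-0.6072,-0.4659,3.0000)
cross product → J_v[:, 0] = (0.4659,-0.6072,0.0000)
J_ω[:, 0] = z_0
entry J[1][0] = -0.6072

-0.607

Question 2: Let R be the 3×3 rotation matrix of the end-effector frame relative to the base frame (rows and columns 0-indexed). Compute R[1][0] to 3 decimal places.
-0.966

End-effector x-axis (col 0 of R) = (0.2588,-0.9659,0.0000)
R[1][0] = -0.9659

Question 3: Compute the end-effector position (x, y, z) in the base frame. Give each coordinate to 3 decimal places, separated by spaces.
after link 1: o_1 = (-0.8660, 0.5000, 0.0000)
after link 2: o_2 = (-0.6072, -0.4659, 3.0000)

-0.607 -0.466 3.000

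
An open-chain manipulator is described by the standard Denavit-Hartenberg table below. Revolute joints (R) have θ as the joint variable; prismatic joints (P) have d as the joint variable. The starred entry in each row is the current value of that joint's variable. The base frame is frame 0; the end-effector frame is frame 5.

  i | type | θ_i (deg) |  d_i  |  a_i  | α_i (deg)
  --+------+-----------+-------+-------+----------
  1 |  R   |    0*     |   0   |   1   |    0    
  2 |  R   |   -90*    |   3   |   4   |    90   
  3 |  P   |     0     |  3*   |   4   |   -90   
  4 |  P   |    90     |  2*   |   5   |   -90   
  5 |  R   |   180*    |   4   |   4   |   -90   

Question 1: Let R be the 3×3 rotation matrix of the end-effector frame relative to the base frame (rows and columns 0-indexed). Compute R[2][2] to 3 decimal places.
1.000

End-effector z-axis (col 2 of R) = (-0.0000,0.0000,1.0000)
R[2][2] = 1.0000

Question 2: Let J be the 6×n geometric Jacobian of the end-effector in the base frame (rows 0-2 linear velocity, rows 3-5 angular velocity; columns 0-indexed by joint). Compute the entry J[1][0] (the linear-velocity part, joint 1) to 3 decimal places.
-1.000

axis z_0 = ẑ; lever o_n−o_0 = (-1.0000,-4.0000,5.0000)
cross product → J_v[:, 0] = (4.0000,-1.0000,0.0000)
J_ω[:, 0] = z_0
entry J[1][0] = -1.0000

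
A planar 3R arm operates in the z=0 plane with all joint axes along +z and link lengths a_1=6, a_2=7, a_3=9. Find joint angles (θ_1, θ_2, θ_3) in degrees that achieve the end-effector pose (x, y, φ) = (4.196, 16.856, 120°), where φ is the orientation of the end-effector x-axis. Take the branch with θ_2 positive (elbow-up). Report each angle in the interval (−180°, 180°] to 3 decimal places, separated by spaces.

wrist centre = target − a_3·(cos φ, sin φ) = (8.6960, 9.0618)
cos θ_2 = (157.7361−6²−7²)/(2·6·7) = 0.8659; θ_2 = 30.0137° (elbow-up)
β = atan2(9.0618,8.6960) = 46.1800°; ψ = atan2(3.5014,12.0613) = 16.1882°
θ_1 = β − ψ = 29.9918°
θ_3 = φ − θ_1 − θ_2 = 59.9945° (wrapped to (-180°,180°])

29.992 30.014 59.995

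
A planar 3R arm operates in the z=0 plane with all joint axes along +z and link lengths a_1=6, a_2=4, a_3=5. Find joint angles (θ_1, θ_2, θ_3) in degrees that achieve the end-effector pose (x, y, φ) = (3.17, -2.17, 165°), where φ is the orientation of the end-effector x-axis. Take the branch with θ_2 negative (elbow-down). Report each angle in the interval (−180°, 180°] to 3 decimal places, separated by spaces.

0.002 -60.008 -134.994

wrist centre = target − a_3·(cos φ, sin φ) = (7.9996, -3.4641)
cos θ_2 = (75.9940−6²−4²)/(2·6·4) = 0.4999; θ_2 = -60.0082° (elbow-down)
β = atan2(-3.4641,7.9996) = -23.4142°; ψ = atan2(-3.4644,7.9995) = -23.4163°
θ_1 = β − ψ = 0.0021°
θ_3 = φ − θ_1 − θ_2 = -134.9939° (wrapped to (-180°,180°])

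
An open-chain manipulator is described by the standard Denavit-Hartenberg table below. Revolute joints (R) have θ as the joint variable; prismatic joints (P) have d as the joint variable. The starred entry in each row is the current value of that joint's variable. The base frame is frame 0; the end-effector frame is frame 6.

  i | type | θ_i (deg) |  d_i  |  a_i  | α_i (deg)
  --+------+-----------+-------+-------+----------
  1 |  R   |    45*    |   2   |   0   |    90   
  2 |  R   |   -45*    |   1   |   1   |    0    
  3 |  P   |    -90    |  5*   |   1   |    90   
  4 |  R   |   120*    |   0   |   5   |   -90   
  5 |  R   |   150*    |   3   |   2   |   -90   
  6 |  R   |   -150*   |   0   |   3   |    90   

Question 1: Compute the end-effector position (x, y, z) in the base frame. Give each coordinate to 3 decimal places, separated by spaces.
after link 1: o_1 = (0.0000, 0.0000, 2.0000)
after link 2: o_2 = (1.2071, -0.2071, 1.2929)
after link 3: o_3 = (4.2426, -4.2426, 0.5858)
after link 4: o_4 = (8.5545, -6.0545, 2.3536)
after link 5: o_5 = (7.7992, -2.5672, 2.8712)
after link 6: o_6 = (9.2092, -2.8522, 5.5038)

9.209 -2.852 5.504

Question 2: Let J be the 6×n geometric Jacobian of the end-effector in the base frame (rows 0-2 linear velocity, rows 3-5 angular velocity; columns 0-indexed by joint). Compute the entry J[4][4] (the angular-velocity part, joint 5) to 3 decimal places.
axis z_4 = (0.0795,0.7866,0.6124); lever o_n−o_4 = (0.6547,3.2023,3.1503)
cross product → J_v[:, 4] = (0.5169,0.1506,-0.2605)
J_ω[:, 4] = z_4
entry J[4][4] = 0.7866

0.787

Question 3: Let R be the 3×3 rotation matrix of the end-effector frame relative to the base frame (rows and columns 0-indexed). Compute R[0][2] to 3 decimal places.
End-effector z-axis (col 2 of R) = (0.1796,-0.9631,-0.2005)
R[0][2] = 0.1796

0.180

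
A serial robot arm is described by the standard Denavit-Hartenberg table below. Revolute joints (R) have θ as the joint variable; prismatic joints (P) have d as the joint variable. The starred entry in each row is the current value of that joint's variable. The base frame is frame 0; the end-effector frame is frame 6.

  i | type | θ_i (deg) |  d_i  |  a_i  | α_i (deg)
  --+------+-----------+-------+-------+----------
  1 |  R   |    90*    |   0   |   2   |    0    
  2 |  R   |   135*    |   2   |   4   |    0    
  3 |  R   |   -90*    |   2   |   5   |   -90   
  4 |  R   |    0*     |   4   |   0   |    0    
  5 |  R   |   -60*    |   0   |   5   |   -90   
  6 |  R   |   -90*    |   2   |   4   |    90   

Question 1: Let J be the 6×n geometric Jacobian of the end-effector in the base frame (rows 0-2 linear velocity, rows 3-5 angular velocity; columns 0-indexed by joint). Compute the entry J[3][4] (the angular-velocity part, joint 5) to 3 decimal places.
-0.707

axis z_4 = (-0.7071,-0.7071,0.0000); lever o_n−o_4 = (-5.8209,0.1641,3.3301)
cross product → J_v[:, 4] = (-2.3548,2.3548,-4.2321)
J_ω[:, 4] = z_4
entry J[3][4] = -0.7071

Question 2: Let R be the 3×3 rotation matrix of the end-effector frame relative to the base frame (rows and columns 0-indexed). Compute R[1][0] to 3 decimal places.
End-effector x-axis (col 0 of R) = (-0.7071,-0.7071,0.0000)
R[1][0] = -0.7071

-0.707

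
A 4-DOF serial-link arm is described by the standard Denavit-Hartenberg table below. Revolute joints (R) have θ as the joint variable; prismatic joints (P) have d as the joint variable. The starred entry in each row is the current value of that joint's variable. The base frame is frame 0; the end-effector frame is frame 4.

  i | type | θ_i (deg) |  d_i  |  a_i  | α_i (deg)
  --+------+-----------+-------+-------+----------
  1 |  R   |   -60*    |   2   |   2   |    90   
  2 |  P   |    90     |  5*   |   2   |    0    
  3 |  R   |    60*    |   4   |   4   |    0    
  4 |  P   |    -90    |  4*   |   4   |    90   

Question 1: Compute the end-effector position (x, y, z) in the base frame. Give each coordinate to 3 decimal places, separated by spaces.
after link 1: o_1 = (1.0000, -1.7321, 2.0000)
after link 2: o_2 = (-3.3301, -4.2321, 4.0000)
after link 3: o_3 = (-8.5263, -3.2321, 6.0000)
after link 4: o_4 = (-10.9904, -6.9641, 9.4641)

-10.990 -6.964 9.464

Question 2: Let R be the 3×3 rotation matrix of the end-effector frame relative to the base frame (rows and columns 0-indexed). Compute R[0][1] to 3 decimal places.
End-effector y-axis (col 1 of R) = (-0.8660,-0.5000,0.0000)
R[0][1] = -0.8660

-0.866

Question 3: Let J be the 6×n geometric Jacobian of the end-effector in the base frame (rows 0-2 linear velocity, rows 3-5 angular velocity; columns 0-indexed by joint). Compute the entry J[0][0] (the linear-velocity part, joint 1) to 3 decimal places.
6.964

axis z_0 = ẑ; lever o_n−o_0 = (-10.9904,-6.9641,9.4641)
cross product → J_v[:, 0] = (6.9641,-10.9904,0.0000)
J_ω[:, 0] = z_0
entry J[0][0] = 6.9641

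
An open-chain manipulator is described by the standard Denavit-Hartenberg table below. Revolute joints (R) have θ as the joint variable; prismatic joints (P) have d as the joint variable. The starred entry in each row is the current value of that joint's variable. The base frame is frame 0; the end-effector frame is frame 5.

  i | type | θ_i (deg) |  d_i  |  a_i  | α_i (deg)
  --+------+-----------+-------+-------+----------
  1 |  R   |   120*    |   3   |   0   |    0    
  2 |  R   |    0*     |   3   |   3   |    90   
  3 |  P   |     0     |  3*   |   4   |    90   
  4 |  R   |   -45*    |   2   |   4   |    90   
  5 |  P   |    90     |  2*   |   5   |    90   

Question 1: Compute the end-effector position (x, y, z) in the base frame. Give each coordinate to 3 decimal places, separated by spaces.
-5.283 6.666 -1.000

after link 1: o_1 = (0.0000, 0.0000, 3.0000)
after link 2: o_2 = (-1.5000, 2.5981, 6.0000)
after link 3: o_3 = (-0.9019, 7.5622, 6.0000)
after link 4: o_4 = (-4.7656, 8.5975, 4.0000)
after link 5: o_5 = (-5.2833, 6.6656, -1.0000)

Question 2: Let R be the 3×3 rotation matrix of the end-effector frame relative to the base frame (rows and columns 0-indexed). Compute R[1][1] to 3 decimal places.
-0.966

End-effector y-axis (col 1 of R) = (-0.2588,-0.9659,-0.0000)
R[1][1] = -0.9659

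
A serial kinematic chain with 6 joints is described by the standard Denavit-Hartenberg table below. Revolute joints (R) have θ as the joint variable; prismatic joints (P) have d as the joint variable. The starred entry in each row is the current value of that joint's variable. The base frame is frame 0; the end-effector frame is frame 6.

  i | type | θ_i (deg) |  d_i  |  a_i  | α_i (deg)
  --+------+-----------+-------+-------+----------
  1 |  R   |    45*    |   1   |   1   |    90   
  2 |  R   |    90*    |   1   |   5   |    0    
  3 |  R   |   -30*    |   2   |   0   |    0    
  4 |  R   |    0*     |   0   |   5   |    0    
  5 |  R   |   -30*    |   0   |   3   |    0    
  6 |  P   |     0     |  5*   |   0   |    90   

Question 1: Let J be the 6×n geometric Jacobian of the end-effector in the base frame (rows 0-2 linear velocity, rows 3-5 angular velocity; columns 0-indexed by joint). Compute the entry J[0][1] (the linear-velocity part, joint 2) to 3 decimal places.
axis z_1 = (0.7071,-0.7071,0.0000); lever o_n−o_1 = (9.2617,-2.0520,10.8301)
cross product → J_v[:, 1] = (-7.6581,-7.6581,5.0981)
J_ω[:, 1] = z_1
entry J[0][1] = -7.6581

-7.658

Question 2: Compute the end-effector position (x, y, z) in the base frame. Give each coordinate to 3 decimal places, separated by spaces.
after link 1: o_1 = (0.7071, 0.7071, 1.0000)
after link 2: o_2 = (1.4142, 0.0000, 6.0000)
after link 3: o_3 = (2.8284, -1.4142, 6.0000)
after link 4: o_4 = (4.5962, 0.3536, 10.3301)
after link 5: o_5 = (6.4333, 2.1907, 11.8301)
after link 6: o_6 = (9.9688, -1.3449, 11.8301)

9.969 -1.345 11.830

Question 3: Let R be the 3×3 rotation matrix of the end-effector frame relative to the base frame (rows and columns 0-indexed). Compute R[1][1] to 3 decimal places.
-0.707

End-effector y-axis (col 1 of R) = (0.7071,-0.7071,0.0000)
R[1][1] = -0.7071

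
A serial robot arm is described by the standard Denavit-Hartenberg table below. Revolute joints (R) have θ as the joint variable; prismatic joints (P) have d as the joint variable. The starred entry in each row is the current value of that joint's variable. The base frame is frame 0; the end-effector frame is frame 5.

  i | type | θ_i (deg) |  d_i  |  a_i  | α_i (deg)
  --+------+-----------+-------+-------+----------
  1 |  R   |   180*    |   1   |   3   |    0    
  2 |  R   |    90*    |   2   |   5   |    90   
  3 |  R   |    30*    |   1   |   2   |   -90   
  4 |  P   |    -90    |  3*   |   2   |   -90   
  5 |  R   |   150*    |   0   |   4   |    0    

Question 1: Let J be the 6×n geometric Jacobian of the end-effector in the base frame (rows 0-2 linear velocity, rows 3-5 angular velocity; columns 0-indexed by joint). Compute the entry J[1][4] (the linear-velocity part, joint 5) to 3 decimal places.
1.732

axis z_4 = (-0.0000,-0.8660,0.5000); lever o_n−o_4 = (3.4641,-1.0000,-1.7321)
cross product → J_v[:, 4] = (2.0000,1.7321,3.0000)
J_ω[:, 4] = z_4
entry J[1][4] = 1.7321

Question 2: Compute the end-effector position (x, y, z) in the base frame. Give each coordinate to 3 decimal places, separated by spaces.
-2.536 -6.232 4.866

after link 1: o_1 = (-3.0000, 0.0000, 1.0000)
after link 2: o_2 = (-3.0000, -5.0000, 3.0000)
after link 3: o_3 = (-4.0000, -6.7321, 4.0000)
after link 4: o_4 = (-6.0000, -5.2321, 6.5981)
after link 5: o_5 = (-2.5359, -6.2321, 4.8660)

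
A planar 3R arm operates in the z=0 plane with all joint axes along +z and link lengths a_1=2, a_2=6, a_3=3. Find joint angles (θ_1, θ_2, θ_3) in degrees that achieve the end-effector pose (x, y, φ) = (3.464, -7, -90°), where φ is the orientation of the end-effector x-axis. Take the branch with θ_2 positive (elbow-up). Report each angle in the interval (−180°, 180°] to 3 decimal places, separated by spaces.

-150.003 120.002 -59.999

wrist centre = target − a_3·(cos φ, sin φ) = (3.4640, -4.0000)
cos θ_2 = (27.9993−2²−6²)/(2·2·6) = -0.5000; θ_2 = 120.0019° (elbow-up)
β = atan2(-4.0000,3.4640) = -49.1074°; ψ = atan2(5.1961,-1.0002) = 100.8955°
θ_1 = β − ψ = -150.0029°
θ_3 = φ − θ_1 − θ_2 = -59.9990° (wrapped to (-180°,180°])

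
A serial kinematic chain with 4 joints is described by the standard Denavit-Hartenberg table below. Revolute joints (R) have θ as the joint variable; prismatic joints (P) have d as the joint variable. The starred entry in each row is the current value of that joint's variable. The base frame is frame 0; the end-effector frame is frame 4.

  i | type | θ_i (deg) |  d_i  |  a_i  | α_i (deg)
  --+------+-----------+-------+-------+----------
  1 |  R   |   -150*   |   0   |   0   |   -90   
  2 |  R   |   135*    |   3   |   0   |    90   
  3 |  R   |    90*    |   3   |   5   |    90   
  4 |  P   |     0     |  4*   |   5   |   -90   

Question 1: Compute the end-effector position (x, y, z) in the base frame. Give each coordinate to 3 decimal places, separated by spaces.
after link 1: o_1 = (0.0000, 0.0000, 0.0000)
after link 2: o_2 = (1.5000, -2.5981, 0.0000)
after link 3: o_3 = (2.1629, -7.9889, -2.1213)
after link 4: o_4 = (7.1124, -10.9048, -4.9497)

7.112 -10.905 -4.950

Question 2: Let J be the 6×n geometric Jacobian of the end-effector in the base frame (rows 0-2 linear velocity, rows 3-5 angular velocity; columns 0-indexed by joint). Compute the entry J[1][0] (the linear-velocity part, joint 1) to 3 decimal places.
7.112

axis z_0 = ẑ; lever o_n−o_0 = (7.1124,-10.9048,-4.9497)
cross product → J_v[:, 0] = (10.9048,7.1124,-0.0000)
J_ω[:, 0] = z_0
entry J[1][0] = 7.1124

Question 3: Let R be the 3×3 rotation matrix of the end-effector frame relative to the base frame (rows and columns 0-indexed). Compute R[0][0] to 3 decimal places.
0.500

End-effector x-axis (col 0 of R) = (0.5000,-0.8660,0.0000)
R[0][0] = 0.5000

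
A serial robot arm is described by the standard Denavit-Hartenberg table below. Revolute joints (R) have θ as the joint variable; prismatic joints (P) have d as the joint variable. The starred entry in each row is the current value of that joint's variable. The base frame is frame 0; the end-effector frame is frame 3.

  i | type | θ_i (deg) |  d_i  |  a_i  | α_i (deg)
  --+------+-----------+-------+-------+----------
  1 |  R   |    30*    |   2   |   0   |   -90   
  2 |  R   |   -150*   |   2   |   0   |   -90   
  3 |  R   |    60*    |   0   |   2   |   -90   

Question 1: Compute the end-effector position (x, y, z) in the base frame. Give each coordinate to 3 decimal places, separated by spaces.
after link 1: o_1 = (0.0000, 0.0000, 2.0000)
after link 2: o_2 = (-1.0000, 1.7321, 2.0000)
after link 3: o_3 = (-0.8840, -0.2010, 2.5000)

-0.884 -0.201 2.500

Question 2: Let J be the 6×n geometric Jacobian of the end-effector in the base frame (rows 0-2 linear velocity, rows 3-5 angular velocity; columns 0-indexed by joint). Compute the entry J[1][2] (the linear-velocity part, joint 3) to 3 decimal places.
axis z_2 = (0.4330,0.2500,0.8660); lever o_n−o_2 = (0.1160,-1.9330,0.5000)
cross product → J_v[:, 2] = (1.7990,-0.1160,-0.8660)
J_ω[:, 2] = z_2
entry J[1][2] = -0.1160

-0.116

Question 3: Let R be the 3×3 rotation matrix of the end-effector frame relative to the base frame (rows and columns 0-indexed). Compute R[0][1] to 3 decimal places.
-0.433

End-effector y-axis (col 1 of R) = (-0.4330,-0.2500,-0.8660)
R[0][1] = -0.4330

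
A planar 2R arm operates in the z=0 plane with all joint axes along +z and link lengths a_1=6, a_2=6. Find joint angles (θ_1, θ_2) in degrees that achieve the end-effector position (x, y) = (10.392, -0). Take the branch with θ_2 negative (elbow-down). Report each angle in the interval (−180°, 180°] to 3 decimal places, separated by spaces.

cos θ_2 = (107.9937−6²−6²)/(2·6·6) = 0.4999; θ_2 = -60.0058° (elbow-down)
β = atan2(-0.0000,10.3920) = -0.0000°; ψ = atan2(-5.1965,8.9995) = -30.0029°
θ_1 = β − ψ = 30.0029°

30.003 -60.006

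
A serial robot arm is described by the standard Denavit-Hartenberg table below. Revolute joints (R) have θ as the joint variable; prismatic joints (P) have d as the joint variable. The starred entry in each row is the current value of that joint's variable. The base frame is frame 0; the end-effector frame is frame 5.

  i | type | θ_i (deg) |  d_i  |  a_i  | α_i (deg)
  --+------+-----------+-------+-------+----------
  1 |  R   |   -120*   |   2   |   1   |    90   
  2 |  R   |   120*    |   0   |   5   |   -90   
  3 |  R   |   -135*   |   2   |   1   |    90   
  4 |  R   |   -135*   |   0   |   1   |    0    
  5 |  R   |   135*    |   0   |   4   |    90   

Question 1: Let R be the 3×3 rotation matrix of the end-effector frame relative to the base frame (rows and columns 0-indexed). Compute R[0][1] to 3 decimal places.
0.436

End-effector y-axis (col 1 of R) = (0.4356,-0.6597,-0.6124)
R[0][1] = 0.4356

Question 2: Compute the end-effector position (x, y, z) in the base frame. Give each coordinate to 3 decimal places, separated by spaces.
-2.078 2.472 3.055

after link 1: o_1 = (-0.5000, -0.8660, 2.0000)
after link 2: o_2 = (0.7500, 1.2990, 6.3301)
after link 3: o_3 = (0.8269, 2.8464, 4.7178)
after link 4: o_4 = (1.0787, 2.2826, 5.5043)
after link 5: o_5 = (-2.0779, 2.4721, 3.0548)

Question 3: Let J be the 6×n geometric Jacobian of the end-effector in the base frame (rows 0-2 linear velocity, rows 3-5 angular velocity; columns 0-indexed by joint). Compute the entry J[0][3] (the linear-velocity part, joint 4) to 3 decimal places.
axis z_3 = (0.4356,-0.6597,-0.6124); lever o_n−o_3 = (-2.9048,-0.3744,-1.6629)
cross product → J_v[:, 3] = (0.8679,2.5032,-2.0795)
J_ω[:, 3] = z_3
entry J[0][3] = 0.8679

0.868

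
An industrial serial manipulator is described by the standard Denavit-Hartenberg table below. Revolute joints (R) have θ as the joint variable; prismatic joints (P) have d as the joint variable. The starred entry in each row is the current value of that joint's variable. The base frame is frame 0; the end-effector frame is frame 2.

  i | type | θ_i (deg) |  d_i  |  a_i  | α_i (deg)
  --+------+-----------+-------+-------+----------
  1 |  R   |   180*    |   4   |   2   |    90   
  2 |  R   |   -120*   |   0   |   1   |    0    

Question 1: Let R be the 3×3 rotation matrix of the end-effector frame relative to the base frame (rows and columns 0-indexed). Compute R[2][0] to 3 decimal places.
End-effector x-axis (col 0 of R) = (0.5000,-0.0000,-0.8660)
R[2][0] = -0.8660

-0.866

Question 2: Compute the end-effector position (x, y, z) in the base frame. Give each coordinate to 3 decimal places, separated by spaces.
after link 1: o_1 = (-2.0000, 0.0000, 4.0000)
after link 2: o_2 = (-1.5000, 0.0000, 3.1340)

-1.500 0.000 3.134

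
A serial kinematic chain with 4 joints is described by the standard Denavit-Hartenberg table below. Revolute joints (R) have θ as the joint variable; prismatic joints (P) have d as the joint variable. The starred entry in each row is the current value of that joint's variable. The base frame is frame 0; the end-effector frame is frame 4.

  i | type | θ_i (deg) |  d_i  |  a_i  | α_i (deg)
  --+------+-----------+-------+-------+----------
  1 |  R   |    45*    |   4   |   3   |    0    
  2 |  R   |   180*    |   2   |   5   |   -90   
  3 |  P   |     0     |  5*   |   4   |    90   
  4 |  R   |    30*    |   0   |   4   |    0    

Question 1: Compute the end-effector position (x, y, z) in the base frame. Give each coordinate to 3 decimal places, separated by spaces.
after link 1: o_1 = (2.1213, 2.1213, 4.0000)
after link 2: o_2 = (-1.4142, -1.4142, 6.0000)
after link 3: o_3 = (-0.7071, -7.7782, 6.0000)
after link 4: o_4 = (-1.7424, -11.6419, 6.0000)

-1.742 -11.642 6.000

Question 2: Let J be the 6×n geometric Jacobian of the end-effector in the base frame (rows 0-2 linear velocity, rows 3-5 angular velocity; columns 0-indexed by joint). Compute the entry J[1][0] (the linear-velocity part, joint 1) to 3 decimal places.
-1.742

axis z_0 = ẑ; lever o_n−o_0 = (-1.7424,-11.6419,6.0000)
cross product → J_v[:, 0] = (11.6419,-1.7424,0.0000)
J_ω[:, 0] = z_0
entry J[1][0] = -1.7424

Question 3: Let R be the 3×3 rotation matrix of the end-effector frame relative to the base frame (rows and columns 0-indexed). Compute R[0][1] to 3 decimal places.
0.966

End-effector y-axis (col 1 of R) = (0.9659,-0.2588,0.0000)
R[0][1] = 0.9659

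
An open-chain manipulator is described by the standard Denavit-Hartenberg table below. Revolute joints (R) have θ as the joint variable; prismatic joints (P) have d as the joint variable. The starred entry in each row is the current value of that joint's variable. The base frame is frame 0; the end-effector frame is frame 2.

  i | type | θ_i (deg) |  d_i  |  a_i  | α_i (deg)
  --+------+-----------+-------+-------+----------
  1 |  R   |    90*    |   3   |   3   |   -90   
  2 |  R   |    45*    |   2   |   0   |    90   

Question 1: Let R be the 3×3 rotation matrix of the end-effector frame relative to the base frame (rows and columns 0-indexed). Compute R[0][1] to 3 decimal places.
-1.000

End-effector y-axis (col 1 of R) = (-1.0000,0.0000,0.0000)
R[0][1] = -1.0000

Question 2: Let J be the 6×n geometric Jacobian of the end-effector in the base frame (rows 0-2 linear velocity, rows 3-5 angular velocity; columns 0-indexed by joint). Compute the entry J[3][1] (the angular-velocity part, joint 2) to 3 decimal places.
-1.000

axis z_1 = (-1.0000,0.0000,0.0000); lever o_n−o_1 = (-2.0000,0.0000,0.0000)
cross product → J_v[:, 1] = (0.0000,-0.0000,0.0000)
J_ω[:, 1] = z_1
entry J[3][1] = -1.0000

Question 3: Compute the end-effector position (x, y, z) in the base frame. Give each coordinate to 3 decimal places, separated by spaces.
after link 1: o_1 = (0.0000, 3.0000, 3.0000)
after link 2: o_2 = (-2.0000, 3.0000, 3.0000)

-2.000 3.000 3.000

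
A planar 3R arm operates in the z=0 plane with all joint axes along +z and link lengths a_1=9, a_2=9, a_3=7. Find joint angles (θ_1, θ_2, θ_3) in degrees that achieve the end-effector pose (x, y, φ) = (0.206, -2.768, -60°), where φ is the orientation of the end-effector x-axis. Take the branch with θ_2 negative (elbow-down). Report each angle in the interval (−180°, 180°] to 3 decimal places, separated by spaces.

-150.001 -150.001 -119.998

wrist centre = target − a_3·(cos φ, sin φ) = (-3.2940, 3.2942)
cos θ_2 = (21.7020−9²−9²)/(2·9·9) = -0.8660; θ_2 = -150.0013° (elbow-down)
β = atan2(3.2942,-3.2940) = 134.9985°; ψ = atan2(-4.4998,1.2057) = -75.0007°
θ_1 = β − ψ = 209.9991°
θ_3 = φ − θ_1 − θ_2 = -119.9978° (wrapped to (-180°,180°])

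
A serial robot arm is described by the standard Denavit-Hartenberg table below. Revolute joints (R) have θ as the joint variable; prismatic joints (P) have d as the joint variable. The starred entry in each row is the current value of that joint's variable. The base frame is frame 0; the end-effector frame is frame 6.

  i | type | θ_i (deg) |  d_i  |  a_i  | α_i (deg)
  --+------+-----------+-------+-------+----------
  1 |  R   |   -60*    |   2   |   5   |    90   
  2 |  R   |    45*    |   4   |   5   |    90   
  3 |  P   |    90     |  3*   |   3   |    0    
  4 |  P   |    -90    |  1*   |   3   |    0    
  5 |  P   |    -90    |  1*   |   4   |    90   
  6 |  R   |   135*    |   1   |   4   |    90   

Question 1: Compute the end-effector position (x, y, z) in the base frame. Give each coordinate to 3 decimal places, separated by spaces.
after link 1: o_1 = (2.5000, -4.3301, 2.0000)
after link 2: o_2 = (0.8037, -9.3920, 5.5355)
after link 3: o_3 = (-0.7338, -12.7291, 3.4142)
after link 4: o_4 = (0.6805, -15.1786, 4.8284)
after link 5: o_5 = (4.4981, -13.7910, 4.1213)
after link 6: o_6 = (2.6951, -16.3249, 1.4142)

2.695 -16.325 1.414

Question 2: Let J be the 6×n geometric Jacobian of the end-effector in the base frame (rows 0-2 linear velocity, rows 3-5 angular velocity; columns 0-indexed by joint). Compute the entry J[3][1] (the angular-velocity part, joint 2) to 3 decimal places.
axis z_1 = (-0.8660,-0.5000,0.0000); lever o_n−o_1 = (0.1951,-11.9947,-0.5858)
cross product → J_v[:, 1] = (0.2929,-0.5073,10.4853)
J_ω[:, 1] = z_1
entry J[3][1] = -0.8660

-0.866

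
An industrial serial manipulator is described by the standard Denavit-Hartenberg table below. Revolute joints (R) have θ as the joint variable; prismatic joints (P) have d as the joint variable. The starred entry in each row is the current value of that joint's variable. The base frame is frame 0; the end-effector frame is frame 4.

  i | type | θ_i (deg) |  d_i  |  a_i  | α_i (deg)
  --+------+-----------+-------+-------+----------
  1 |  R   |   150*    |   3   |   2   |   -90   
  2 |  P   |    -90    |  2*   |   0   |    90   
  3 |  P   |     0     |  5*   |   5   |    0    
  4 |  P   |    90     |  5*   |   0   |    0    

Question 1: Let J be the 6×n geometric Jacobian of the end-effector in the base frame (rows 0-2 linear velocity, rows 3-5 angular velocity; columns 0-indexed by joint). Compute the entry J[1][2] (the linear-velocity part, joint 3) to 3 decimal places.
-0.500

prismatic axis z_2 = (0.8660,-0.5000,0.0000)
J_v[:, 2] = z_2; J_ω[:, 2] = (0,0,0)
entry J[1][2] = -0.5000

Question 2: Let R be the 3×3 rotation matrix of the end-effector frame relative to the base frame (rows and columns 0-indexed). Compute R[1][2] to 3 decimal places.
End-effector z-axis (col 2 of R) = (0.8660,-0.5000,0.0000)
R[1][2] = -0.5000

-0.500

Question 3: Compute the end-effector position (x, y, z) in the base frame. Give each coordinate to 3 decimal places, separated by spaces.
after link 1: o_1 = (-1.7321, 1.0000, 3.0000)
after link 2: o_2 = (-2.7321, -0.7321, 3.0000)
after link 3: o_3 = (1.5981, -3.2321, 8.0000)
after link 4: o_4 = (5.9282, -5.7321, 8.0000)

5.928 -5.732 8.000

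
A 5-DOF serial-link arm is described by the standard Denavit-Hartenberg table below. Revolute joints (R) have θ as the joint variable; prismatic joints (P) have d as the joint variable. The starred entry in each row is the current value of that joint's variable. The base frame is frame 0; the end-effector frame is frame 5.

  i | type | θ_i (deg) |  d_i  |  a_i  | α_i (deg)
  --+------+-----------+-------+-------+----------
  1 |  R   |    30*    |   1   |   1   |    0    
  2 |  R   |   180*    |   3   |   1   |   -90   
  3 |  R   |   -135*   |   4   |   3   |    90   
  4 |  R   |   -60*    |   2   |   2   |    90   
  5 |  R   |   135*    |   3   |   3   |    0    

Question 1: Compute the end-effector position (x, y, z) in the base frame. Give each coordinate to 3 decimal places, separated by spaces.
after link 1: o_1 = (0.8660, 0.5000, 1.0000)
after link 2: o_2 = (-0.0000, 0.0000, 4.0000)
after link 3: o_3 = (3.8371, -2.4034, 6.1213)
after link 4: o_4 = (4.8082, 0.1572, 5.4142)
after link 5: o_5 = (4.0353, -0.6783, 1.3271)

4.035 -0.678 1.327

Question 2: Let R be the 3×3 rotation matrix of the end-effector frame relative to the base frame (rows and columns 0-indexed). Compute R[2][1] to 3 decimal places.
End-effector y-axis (col 1 of R) = (-0.3433,-0.9053,0.2500)
R[2][1] = 0.2500

0.250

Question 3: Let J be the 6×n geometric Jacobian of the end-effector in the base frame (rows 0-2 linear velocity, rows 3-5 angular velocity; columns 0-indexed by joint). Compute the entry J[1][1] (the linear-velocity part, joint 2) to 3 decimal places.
axis z_1 = (0.0000,0.0000,1.0000); lever o_n−o_1 = (3.1693,-1.1783,0.3271)
cross product → J_v[:, 1] = (1.1783,3.1693,-0.0000)
J_ω[:, 1] = z_1
entry J[1][1] = 3.1693

3.169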